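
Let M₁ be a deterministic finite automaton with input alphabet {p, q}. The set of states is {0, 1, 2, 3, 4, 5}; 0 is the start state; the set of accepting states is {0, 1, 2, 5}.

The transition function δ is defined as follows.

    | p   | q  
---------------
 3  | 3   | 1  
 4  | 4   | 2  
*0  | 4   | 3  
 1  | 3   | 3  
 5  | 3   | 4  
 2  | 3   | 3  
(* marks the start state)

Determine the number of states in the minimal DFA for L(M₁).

Reachable states from the start: {0,1,2,3,4}. Unreachable: {5} — drop them.
P0 = {0,1,2} | {3,4}.
Stable partition: {0,1,2} | {3,4} — 2 equivalence classes.

2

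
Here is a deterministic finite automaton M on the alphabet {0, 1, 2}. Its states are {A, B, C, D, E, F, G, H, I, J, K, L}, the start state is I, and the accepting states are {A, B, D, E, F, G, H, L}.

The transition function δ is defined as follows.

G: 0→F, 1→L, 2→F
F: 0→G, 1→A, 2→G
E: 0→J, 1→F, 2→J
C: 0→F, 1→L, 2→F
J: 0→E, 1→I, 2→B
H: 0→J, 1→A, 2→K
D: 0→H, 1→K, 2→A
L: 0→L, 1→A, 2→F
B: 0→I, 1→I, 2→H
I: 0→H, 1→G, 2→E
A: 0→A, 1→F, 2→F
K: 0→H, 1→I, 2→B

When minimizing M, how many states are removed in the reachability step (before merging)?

2

Starting at I and following transitions, the reachable set is {A, B, E, F, G, H, I, J, K, L}. That leaves C, D unreachable — 2 in total.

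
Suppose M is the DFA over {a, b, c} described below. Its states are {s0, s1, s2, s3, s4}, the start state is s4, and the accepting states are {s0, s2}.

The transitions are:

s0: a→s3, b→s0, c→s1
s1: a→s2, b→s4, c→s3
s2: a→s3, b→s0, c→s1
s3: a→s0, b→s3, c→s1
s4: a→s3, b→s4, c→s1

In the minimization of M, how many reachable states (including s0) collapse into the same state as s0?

2

Every state is reachable, so we keep all 5.
Start with accepting vs non-accepting: {s0,s2} | {s1,s3,s4}.
Refine {s1,s3,s4} on symbol a: members go to different blocks, giving {s1,s3} and {s4}.
On input b, block {s1,s3} splits into {s1} and {s3}.
The partition is now stable with 4 blocks: {s0,s2} | {s1} | {s4} | {s3}.
State s0 belongs to the block {s0,s2}, which has 2 states.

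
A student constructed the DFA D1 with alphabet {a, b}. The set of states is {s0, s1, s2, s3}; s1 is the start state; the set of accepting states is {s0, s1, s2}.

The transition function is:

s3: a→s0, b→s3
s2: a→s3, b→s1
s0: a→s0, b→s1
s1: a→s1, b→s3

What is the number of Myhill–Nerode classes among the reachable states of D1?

First remove the unreachable states {s2}; 3 states remain.
P0 = {s0,s1} | {s3}.
Refine {s0,s1} on symbol b: members go to different blocks, giving {s0} and {s1}.
The partition is now stable with 3 blocks: {s0} | {s3} | {s1}.

3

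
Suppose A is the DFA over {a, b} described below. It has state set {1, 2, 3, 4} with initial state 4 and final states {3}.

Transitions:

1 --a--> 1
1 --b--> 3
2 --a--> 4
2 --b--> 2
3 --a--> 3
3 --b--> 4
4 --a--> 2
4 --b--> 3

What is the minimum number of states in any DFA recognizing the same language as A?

Reachable states from the start: {2,3,4}. Unreachable: {1} — drop them.
Initial partition by acceptance: {3} | {2,4}.
Refine {2,4} on symbol b: members go to different blocks, giving {2} and {4}.
The partition is now stable with 3 blocks: {3} | {2} | {4}.

3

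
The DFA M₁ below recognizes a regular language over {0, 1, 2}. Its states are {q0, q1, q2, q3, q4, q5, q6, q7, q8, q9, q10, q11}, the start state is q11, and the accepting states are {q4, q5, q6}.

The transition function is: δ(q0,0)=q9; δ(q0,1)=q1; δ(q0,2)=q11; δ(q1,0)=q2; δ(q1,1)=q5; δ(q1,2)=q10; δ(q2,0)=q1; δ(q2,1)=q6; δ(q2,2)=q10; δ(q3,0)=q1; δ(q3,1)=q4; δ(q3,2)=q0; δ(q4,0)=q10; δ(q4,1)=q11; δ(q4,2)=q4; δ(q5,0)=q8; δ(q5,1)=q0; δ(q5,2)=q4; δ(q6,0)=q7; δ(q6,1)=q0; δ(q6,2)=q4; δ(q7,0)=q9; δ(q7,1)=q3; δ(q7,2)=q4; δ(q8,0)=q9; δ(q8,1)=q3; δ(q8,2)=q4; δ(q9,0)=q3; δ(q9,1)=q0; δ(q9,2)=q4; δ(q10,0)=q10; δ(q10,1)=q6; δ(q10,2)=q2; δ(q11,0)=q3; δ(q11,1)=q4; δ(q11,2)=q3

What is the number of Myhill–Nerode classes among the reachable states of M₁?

8

P0 = {q4,q5,q6} | {q0,q1,q2,q3,q7,q8,q9,q10,q11}.
On input 1, block {q0,q1,q2,q3,q7,q8,q9,q10,q11} splits into {q1,q2,q3,q10,q11} and {q0,q7,q8,q9}.
Refine {q4,q5,q6} on symbol 0: members go to different blocks, giving {q5,q6} and {q4}.
On input 1, block {q1,q2,q3,q10,q11} splits into {q1,q2,q10} and {q3,q11}.
Split {q0,q7,q8,q9} by δ(·,0) → {q0,q7,q8} and {q9}.
Refine {q0,q7,q8} on symbol 1: members go to different blocks, giving {q7,q8} and {q0}.
On input 0, block {q3,q11} splits into {q3} and {q11}.
The partition is now stable with 8 blocks: {q5,q6} | {q1,q2,q10} | {q7,q8} | {q4} | {q3} | {q9} | {q0} | {q11}.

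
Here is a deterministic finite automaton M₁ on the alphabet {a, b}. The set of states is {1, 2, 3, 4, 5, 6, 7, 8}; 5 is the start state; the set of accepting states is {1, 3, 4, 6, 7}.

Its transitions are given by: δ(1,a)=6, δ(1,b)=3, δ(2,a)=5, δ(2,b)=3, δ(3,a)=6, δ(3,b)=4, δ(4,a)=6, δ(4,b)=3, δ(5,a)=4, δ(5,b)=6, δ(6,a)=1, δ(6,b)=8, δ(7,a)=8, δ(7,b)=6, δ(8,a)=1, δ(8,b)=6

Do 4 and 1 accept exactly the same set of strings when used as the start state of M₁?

Yes

Reachable states from the start: {1,3,4,5,6,8}. Unreachable: {2,7} — drop them.
Initial partition by acceptance: {1,3,4,6} | {5,8}.
Refine {1,3,4,6} on symbol b: members go to different blocks, giving {1,3,4} and {6}.
No further refinement is possible. Final partition (3 blocks): {1,3,4} | {5,8} | {6}.
4 and 1 lie in the same block of the stable partition, so they are equivalent — no string distinguishes them.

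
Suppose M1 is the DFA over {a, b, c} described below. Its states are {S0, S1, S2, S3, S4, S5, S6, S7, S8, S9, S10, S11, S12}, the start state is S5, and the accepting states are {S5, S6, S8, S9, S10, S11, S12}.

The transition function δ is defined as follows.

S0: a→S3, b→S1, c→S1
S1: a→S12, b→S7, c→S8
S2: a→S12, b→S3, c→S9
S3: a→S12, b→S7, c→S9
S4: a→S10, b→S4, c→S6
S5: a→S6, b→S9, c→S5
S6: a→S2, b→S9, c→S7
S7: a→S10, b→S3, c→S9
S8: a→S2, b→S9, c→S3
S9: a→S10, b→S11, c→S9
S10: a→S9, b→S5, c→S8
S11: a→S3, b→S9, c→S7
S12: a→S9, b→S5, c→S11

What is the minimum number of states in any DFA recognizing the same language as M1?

First remove the unreachable states {S0,S1,S4}; 10 states remain.
Start with accepting vs non-accepting: {S5,S6,S8,S9,S10,S11,S12} | {S2,S3,S7}.
Split {S5,S6,S8,S9,S10,S11,S12} by δ(·,a) → {S5,S9,S10,S12} and {S6,S8,S11}.
On input a, block {S5,S9,S10,S12} splits into {S9,S10,S12} and {S5}.
Split {S9,S10,S12} by δ(·,b) → {S10,S12} and {S9}.
The partition is now stable with 5 blocks: {S10,S12} | {S2,S3,S7} | {S6,S8,S11} | {S5} | {S9}.

5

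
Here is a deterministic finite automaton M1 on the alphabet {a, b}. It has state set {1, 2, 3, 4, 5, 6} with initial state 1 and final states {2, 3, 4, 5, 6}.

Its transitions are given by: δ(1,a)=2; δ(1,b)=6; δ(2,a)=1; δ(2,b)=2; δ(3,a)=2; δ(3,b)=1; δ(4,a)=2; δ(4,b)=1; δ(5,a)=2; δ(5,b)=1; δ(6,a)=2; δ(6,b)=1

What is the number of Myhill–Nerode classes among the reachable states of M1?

3

First remove the unreachable states {3,4,5}; 3 states remain.
Start with accepting vs non-accepting: {2,6} | {1}.
Split {2,6} by δ(·,a) → {2} and {6}.
The partition is now stable with 3 blocks: {2} | {1} | {6}.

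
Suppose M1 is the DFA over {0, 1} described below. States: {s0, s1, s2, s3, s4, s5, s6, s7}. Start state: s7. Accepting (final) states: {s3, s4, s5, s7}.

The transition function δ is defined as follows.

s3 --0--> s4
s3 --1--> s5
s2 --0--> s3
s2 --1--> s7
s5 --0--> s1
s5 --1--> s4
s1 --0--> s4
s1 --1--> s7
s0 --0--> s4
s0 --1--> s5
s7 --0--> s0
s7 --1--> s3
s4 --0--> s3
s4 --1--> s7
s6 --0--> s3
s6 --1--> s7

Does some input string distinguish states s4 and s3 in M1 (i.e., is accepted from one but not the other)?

States {s2,s6} cannot be reached from the start state, so discard them.
P0 = {s3,s4,s5,s7} | {s0,s1}.
On input 0, block {s3,s4,s5,s7} splits into {s3,s4} and {s5,s7}.
Stable partition: {s3,s4} | {s0,s1} | {s5,s7} — 3 equivalence classes.
s4 and s3 lie in the same block of the stable partition, so they are equivalent — no string distinguishes them.

No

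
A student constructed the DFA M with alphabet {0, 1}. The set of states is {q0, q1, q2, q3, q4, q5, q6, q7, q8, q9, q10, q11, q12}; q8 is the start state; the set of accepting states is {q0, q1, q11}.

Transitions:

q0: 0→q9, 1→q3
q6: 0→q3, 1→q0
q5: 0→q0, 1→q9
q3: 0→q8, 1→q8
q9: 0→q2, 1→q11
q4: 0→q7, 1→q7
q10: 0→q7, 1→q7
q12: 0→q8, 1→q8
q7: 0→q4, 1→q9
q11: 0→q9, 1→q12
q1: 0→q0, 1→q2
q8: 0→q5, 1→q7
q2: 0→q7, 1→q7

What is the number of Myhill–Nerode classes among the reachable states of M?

States {q1,q6,q10} cannot be reached from the start state, so discard them.
P0 = {q0,q11} | {q2,q3,q4,q5,q7,q8,q9,q12}.
On input 0, block {q2,q3,q4,q5,q7,q8,q9,q12} splits into {q2,q3,q4,q7,q8,q9,q12} and {q5}.
Split {q2,q3,q4,q7,q8,q9,q12} by δ(·,0) → {q2,q3,q4,q7,q9,q12} and {q8}.
Refine {q2,q3,q4,q7,q9,q12} on symbol 0: members go to different blocks, giving {q2,q4,q7,q9} and {q3,q12}.
Refine {q2,q4,q7,q9} on symbol 1: members go to different blocks, giving {q2,q4,q7} and {q9}.
On input 1, block {q2,q4,q7} splits into {q2,q4} and {q7}.
Stable partition: {q0,q11} | {q2,q4} | {q5} | {q8} | {q3,q12} | {q9} | {q7} — 7 equivalence classes.

7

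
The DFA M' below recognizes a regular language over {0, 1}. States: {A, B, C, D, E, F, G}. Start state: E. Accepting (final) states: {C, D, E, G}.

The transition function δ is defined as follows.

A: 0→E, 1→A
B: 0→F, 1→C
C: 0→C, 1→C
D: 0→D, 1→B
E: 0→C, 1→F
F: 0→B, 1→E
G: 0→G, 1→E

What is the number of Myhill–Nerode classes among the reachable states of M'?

4

Reachable states from the start: {B,C,E,F}. Unreachable: {A,D,G} — drop them.
Initial partition by acceptance: {C,E} | {B,F}.
On input 1, block {C,E} splits into {C} and {E}.
On input 1, block {B,F} splits into {B} and {F}.
The partition is now stable with 4 blocks: {C} | {B} | {E} | {F}.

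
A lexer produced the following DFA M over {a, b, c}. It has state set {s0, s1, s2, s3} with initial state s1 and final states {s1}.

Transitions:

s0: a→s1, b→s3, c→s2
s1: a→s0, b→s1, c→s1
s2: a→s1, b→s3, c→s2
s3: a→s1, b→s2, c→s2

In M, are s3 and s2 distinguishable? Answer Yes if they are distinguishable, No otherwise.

No

Every state is reachable, so we keep all 4.
P0 = {s1} | {s0,s2,s3}.
No further refinement is possible. Final partition (2 blocks): {s1} | {s0,s2,s3}.
s3 and s2 lie in the same block of the stable partition, so they are equivalent — no string distinguishes them.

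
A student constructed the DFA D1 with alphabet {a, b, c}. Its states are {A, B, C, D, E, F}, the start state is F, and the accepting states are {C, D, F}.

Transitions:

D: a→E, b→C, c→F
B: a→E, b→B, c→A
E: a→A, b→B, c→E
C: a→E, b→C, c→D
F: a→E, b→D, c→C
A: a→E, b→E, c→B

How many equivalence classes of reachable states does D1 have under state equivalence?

2

Every state is reachable, so we keep all 6.
P0 = {C,D,F} | {A,B,E}.
No further refinement is possible. Final partition (2 blocks): {C,D,F} | {A,B,E}.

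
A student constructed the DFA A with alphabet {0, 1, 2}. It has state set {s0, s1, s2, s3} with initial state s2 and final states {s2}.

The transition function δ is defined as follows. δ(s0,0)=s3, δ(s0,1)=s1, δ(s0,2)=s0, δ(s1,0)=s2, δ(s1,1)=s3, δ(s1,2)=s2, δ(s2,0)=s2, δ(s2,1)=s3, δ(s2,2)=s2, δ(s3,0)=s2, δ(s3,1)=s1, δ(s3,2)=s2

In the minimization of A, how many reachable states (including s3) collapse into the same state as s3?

States {s0} cannot be reached from the start state, so discard them.
Start with accepting vs non-accepting: {s2} | {s1,s3}.
No further refinement is possible. Final partition (2 blocks): {s2} | {s1,s3}.
State s3 belongs to the block {s1,s3}, which has 2 states.

2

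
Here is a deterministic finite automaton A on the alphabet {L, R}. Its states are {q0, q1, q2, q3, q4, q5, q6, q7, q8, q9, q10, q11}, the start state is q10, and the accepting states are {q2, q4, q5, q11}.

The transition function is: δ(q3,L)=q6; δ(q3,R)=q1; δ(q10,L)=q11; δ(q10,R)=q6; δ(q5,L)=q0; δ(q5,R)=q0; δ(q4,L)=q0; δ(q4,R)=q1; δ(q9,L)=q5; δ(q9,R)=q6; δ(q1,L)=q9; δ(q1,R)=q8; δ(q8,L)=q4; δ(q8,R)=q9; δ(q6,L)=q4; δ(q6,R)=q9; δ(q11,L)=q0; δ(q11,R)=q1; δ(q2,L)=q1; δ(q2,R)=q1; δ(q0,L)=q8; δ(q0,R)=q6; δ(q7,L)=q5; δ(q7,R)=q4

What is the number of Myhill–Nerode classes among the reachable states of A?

Reachable states from the start: {q0,q1,q4,q5,q6,q8,q9,q10,q11}. Unreachable: {q2,q3,q7} — drop them.
Initial partition by acceptance: {q4,q5,q11} | {q0,q1,q6,q8,q9,q10}.
On input L, block {q0,q1,q6,q8,q9,q10} splits into {q6,q8,q9,q10} and {q0,q1}.
The partition is now stable with 3 blocks: {q4,q5,q11} | {q6,q8,q9,q10} | {q0,q1}.

3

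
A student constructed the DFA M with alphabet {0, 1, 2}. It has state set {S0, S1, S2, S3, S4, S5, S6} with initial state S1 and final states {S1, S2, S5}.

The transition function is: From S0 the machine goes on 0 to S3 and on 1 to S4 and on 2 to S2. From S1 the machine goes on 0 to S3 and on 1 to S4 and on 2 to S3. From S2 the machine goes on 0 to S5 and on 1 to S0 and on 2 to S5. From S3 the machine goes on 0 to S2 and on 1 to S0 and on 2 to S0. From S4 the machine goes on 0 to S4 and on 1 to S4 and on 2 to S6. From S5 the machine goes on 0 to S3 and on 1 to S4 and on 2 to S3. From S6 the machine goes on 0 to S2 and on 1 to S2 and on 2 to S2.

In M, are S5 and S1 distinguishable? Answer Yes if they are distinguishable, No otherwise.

All states are reachable from the start state.
Initial partition by acceptance: {S1,S2,S5} | {S0,S3,S4,S6}.
Split {S1,S2,S5} by δ(·,0) → {S1,S5} and {S2}.
Refine {S0,S3,S4,S6} on symbol 0: members go to different blocks, giving {S0,S4} and {S3,S6}.
Split {S0,S4} by δ(·,0) → {S0} and {S4}.
Split {S3,S6} by δ(·,1) → {S3} and {S6}.
No further refinement is possible. Final partition (6 blocks): {S1,S5} | {S0} | {S2} | {S3} | {S4} | {S6}.
S5 and S1 lie in the same block of the stable partition, so they are equivalent — no string distinguishes them.

No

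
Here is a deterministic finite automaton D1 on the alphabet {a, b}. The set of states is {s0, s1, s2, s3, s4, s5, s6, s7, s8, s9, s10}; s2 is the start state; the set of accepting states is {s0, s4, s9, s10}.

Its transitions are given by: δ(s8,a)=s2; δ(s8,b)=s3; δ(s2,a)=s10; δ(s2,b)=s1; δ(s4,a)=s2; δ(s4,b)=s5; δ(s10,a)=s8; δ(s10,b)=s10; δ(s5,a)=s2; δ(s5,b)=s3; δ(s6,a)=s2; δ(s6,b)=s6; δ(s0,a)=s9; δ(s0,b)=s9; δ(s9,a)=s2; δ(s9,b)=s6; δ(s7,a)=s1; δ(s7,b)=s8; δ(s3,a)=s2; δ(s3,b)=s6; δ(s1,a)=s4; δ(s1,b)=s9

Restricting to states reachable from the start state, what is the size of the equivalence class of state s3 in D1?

4

Reachable states from the start: {s1,s2,s3,s4,s5,s6,s8,s9,s10}. Unreachable: {s0,s7} — drop them.
Initial partition by acceptance: {s4,s9,s10} | {s1,s2,s3,s5,s6,s8}.
Refine {s4,s9,s10} on symbol b: members go to different blocks, giving {s4,s9} and {s10}.
On input a, block {s1,s2,s3,s5,s6,s8} splits into {s3,s5,s6,s8} and {s1} and {s2}.
Stable partition: {s4,s9} | {s3,s5,s6,s8} | {s10} | {s1} | {s2} — 5 equivalence classes.
The equivalence class containing s3 is {s3,s5,s6,s8}, of size 4.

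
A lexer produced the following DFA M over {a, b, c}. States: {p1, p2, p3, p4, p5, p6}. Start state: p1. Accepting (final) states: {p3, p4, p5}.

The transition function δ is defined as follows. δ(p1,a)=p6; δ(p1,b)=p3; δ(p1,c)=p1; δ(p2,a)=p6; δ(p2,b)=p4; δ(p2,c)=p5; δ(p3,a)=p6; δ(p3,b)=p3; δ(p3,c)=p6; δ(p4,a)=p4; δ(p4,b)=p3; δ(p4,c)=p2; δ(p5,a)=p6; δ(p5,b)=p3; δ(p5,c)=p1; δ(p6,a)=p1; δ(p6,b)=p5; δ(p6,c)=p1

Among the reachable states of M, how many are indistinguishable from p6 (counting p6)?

First remove the unreachable states {p2,p4}; 4 states remain.
Initial partition by acceptance: {p3,p5} | {p1,p6}.
Stable partition: {p3,p5} | {p1,p6} — 2 equivalence classes.
The equivalence class containing p6 is {p1,p6}, of size 2.

2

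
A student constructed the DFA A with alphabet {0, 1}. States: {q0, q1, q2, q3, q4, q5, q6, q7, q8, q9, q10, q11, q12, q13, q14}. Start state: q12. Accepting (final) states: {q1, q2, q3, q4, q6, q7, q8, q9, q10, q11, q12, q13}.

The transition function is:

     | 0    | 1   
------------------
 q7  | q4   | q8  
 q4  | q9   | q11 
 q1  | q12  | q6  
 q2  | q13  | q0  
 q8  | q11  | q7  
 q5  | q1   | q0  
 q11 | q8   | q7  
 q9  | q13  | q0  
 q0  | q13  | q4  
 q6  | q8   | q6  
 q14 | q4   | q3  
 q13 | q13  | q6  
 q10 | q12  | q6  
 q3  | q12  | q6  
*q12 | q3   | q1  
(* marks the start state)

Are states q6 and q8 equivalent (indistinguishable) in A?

First remove the unreachable states {q2,q5,q10,q14}; 11 states remain.
P0 = {q1,q3,q4,q6,q7,q8,q9,q11,q12,q13} | {q0}.
Refine {q1,q3,q4,q6,q7,q8,q9,q11,q12,q13} on symbol 1: members go to different blocks, giving {q1,q3,q4,q6,q7,q8,q11,q12,q13} and {q9}.
On input 0, block {q1,q3,q4,q6,q7,q8,q11,q12,q13} splits into {q1,q3,q6,q7,q8,q11,q12,q13} and {q4}.
Refine {q1,q3,q6,q7,q8,q11,q12,q13} on symbol 0: members go to different blocks, giving {q1,q3,q6,q8,q11,q12,q13} and {q7}.
On input 1, block {q1,q3,q6,q8,q11,q12,q13} splits into {q1,q3,q6,q12,q13} and {q8,q11}.
On input 0, block {q1,q3,q6,q12,q13} splits into {q1,q3,q12,q13} and {q6}.
Refine {q1,q3,q12,q13} on symbol 1: members go to different blocks, giving {q1,q3,q13} and {q12}.
Split {q1,q3,q13} by δ(·,0) → {q1,q3} and {q13}.
The partition is now stable with 9 blocks: {q1,q3} | {q0} | {q9} | {q4} | {q7} | {q8,q11} | {q6} | {q12} | {q13}.
q6 and q8 end up in different blocks, so they are distinguishable. For instance, the string '1001' is accepted from only q6.

No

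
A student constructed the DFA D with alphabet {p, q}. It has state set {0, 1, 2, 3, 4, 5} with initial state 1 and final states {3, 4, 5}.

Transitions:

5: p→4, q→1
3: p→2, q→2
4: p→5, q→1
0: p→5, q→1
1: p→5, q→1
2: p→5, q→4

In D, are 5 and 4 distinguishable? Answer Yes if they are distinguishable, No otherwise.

No

Reachable states from the start: {1,4,5}. Unreachable: {0,2,3} — drop them.
P0 = {4,5} | {1}.
No further refinement is possible. Final partition (2 blocks): {4,5} | {1}.
5 and 4 lie in the same block of the stable partition, so they are equivalent — no string distinguishes them.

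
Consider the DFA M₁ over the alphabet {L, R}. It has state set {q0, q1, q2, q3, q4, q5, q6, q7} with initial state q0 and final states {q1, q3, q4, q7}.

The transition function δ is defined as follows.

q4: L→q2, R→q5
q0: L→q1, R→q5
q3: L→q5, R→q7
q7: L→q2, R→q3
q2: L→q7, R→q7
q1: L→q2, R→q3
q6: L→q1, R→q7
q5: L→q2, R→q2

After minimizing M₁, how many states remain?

5

States {q4,q6} cannot be reached from the start state, so discard them.
P0 = {q1,q3,q7} | {q0,q2,q5}.
Refine {q0,q2,q5} on symbol L: members go to different blocks, giving {q0,q2} and {q5}.
Split {q1,q3,q7} by δ(·,L) → {q1,q7} and {q3}.
Split {q0,q2} by δ(·,R) → {q0} and {q2}.
The partition is now stable with 5 blocks: {q1,q7} | {q0} | {q5} | {q3} | {q2}.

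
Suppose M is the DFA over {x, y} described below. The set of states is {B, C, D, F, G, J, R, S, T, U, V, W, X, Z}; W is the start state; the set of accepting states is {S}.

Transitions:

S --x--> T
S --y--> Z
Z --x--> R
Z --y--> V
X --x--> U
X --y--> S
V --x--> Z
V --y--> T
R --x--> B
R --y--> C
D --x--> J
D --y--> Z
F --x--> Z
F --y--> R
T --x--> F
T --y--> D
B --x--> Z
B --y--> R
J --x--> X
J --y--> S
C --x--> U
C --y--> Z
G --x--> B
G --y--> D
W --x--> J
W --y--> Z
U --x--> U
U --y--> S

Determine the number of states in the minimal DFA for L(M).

6

Reachable states from the start: {B,C,D,F,J,R,S,T,U,V,W,X,Z}. Unreachable: {G} — drop them.
Start with accepting vs non-accepting: {S} | {B,C,D,F,J,R,T,U,V,W,X,Z}.
Split {B,C,D,F,J,R,T,U,V,W,X,Z} by δ(·,y) → {B,C,D,F,R,T,V,W,Z} and {J,U,X}.
Refine {B,C,D,F,R,T,V,W,Z} on symbol x: members go to different blocks, giving {B,F,R,T,V,Z} and {C,D,W}.
Refine {B,F,R,T,V,Z} on symbol y: members go to different blocks, giving {B,F,V,Z} and {R,T}.
Split {B,F,V,Z} by δ(·,x) → {B,F,V} and {Z}.
No further refinement is possible. Final partition (6 blocks): {S} | {B,F,V} | {J,U,X} | {C,D,W} | {R,T} | {Z}.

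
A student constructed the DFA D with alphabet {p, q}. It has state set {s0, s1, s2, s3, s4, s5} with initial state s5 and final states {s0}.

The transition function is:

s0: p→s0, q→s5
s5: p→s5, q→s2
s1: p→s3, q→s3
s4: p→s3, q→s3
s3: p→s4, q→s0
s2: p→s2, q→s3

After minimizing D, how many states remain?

5

States {s1} cannot be reached from the start state, so discard them.
Start with accepting vs non-accepting: {s0} | {s2,s3,s4,s5}.
On input q, block {s2,s3,s4,s5} splits into {s2,s4,s5} and {s3}.
Split {s2,s4,s5} by δ(·,p) → {s2,s5} and {s4}.
Refine {s2,s5} on symbol q: members go to different blocks, giving {s2} and {s5}.
No further refinement is possible. Final partition (5 blocks): {s0} | {s2} | {s3} | {s4} | {s5}.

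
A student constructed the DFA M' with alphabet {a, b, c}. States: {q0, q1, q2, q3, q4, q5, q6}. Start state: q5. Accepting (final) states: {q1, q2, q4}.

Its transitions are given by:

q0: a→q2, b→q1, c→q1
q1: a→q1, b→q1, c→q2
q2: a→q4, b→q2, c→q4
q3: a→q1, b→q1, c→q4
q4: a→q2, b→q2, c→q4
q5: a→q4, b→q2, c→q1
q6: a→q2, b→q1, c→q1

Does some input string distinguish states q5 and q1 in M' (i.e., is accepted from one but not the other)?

First remove the unreachable states {q0,q3,q6}; 4 states remain.
Start with accepting vs non-accepting: {q1,q2,q4} | {q5}.
Stable partition: {q1,q2,q4} | {q5} — 2 equivalence classes.
q5 and q1 end up in different blocks, so they are distinguishable. For instance, the string 'ε' is accepted from only q1.

Yes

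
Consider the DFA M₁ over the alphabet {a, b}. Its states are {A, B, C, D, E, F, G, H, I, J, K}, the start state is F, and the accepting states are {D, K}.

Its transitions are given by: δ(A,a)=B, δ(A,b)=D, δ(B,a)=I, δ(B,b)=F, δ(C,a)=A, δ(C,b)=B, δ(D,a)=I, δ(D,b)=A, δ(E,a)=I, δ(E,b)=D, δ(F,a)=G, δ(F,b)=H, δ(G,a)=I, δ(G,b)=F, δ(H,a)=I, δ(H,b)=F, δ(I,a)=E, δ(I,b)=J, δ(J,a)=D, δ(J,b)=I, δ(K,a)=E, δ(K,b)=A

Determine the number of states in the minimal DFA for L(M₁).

7

First remove the unreachable states {C,K}; 9 states remain.
Initial partition by acceptance: {D} | {A,B,E,F,G,H,I,J}.
Refine {A,B,E,F,G,H,I,J} on symbol a: members go to different blocks, giving {A,B,E,F,G,H,I} and {J}.
Split {A,B,E,F,G,H,I} by δ(·,b) → {B,F,G,H} and {A,E} and {I}.
Refine {B,F,G,H} on symbol a: members go to different blocks, giving {B,G,H} and {F}.
Refine {A,E} on symbol a: members go to different blocks, giving {A} and {E}.
No further refinement is possible. Final partition (7 blocks): {D} | {B,G,H} | {J} | {A} | {I} | {F} | {E}.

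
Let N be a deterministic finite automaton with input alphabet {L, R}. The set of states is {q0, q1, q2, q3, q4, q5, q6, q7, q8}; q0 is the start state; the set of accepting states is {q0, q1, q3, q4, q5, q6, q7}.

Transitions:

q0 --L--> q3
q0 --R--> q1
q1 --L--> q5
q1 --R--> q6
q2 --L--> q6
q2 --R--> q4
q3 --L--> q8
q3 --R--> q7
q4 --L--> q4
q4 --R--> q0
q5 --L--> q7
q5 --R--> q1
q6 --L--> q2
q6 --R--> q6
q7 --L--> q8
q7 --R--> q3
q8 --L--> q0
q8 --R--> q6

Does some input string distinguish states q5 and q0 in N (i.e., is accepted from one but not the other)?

No

Every state is reachable, so we keep all 9.
Initial partition by acceptance: {q0,q1,q3,q4,q5,q6,q7} | {q2,q8}.
Refine {q0,q1,q3,q4,q5,q6,q7} on symbol L: members go to different blocks, giving {q0,q1,q4,q5} and {q3,q6,q7}.
Refine {q0,q1,q4,q5} on symbol L: members go to different blocks, giving {q0,q5} and {q1,q4}.
Split {q2,q8} by δ(·,L) → {q2} and {q8}.
Split {q3,q6,q7} by δ(·,L) → {q3,q7} and {q6}.
Refine {q1,q4} on symbol L: members go to different blocks, giving {q1} and {q4}.
The partition is now stable with 7 blocks: {q0,q5} | {q2} | {q3,q7} | {q1} | {q8} | {q6} | {q4}.
q5 and q0 lie in the same block of the stable partition, so they are equivalent — no string distinguishes them.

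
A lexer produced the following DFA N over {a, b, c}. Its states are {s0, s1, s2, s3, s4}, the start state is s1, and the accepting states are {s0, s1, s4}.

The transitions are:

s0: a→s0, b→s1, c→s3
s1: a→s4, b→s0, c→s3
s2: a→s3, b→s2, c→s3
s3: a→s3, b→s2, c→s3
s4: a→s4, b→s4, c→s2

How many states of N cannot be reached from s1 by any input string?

A breadth-first search from the start state visits every state.

0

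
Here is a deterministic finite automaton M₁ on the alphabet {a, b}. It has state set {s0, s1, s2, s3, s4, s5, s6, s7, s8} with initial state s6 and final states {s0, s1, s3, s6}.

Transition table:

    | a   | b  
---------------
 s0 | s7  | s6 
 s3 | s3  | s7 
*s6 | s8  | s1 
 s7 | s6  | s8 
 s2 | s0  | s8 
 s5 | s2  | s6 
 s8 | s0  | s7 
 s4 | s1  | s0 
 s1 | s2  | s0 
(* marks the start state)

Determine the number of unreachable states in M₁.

Starting at s6 and following transitions, the reachable set is {s0, s1, s2, s6, s7, s8}. That leaves s3, s4, s5 unreachable — 3 in total.

3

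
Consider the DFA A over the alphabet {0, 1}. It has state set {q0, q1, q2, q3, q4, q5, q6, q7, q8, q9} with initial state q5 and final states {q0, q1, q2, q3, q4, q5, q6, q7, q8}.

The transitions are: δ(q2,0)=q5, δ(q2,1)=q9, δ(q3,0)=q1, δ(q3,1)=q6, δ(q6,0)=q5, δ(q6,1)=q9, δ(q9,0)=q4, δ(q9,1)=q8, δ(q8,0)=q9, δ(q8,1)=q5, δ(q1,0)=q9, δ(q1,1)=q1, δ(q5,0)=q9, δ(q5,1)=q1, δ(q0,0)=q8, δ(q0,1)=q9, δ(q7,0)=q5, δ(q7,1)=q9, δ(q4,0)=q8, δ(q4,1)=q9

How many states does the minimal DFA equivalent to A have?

Reachable states from the start: {q1,q4,q5,q8,q9}. Unreachable: {q0,q2,q3,q6,q7} — drop them.
Initial partition by acceptance: {q1,q4,q5,q8} | {q9}.
Split {q1,q4,q5,q8} by δ(·,0) → {q1,q5,q8} and {q4}.
No further refinement is possible. Final partition (3 blocks): {q1,q5,q8} | {q9} | {q4}.

3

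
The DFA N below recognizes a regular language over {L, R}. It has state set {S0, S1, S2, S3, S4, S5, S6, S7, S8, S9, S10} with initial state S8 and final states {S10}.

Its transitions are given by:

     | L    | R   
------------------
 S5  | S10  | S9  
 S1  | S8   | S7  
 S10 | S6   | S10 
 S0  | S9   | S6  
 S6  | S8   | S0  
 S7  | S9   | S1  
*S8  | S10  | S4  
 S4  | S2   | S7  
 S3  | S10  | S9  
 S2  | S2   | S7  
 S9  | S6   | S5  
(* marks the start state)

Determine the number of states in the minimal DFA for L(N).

First remove the unreachable states {S3}; 10 states remain.
P0 = {S10} | {S0,S1,S2,S4,S5,S6,S7,S8,S9}.
Refine {S0,S1,S2,S4,S5,S6,S7,S8,S9} on symbol L: members go to different blocks, giving {S0,S1,S2,S4,S6,S7,S9} and {S5,S8}.
Refine {S0,S1,S2,S4,S6,S7,S9} on symbol L: members go to different blocks, giving {S0,S2,S4,S7,S9} and {S1,S6}.
Refine {S0,S2,S4,S7,S9} on symbol L: members go to different blocks, giving {S0,S2,S4,S7} and {S9}.
On input L, block {S0,S2,S4,S7} splits into {S0,S7} and {S2,S4}.
On input R, block {S5,S8} splits into {S5} and {S8}.
No further refinement is possible. Final partition (7 blocks): {S10} | {S0,S7} | {S5} | {S1,S6} | {S9} | {S2,S4} | {S8}.

7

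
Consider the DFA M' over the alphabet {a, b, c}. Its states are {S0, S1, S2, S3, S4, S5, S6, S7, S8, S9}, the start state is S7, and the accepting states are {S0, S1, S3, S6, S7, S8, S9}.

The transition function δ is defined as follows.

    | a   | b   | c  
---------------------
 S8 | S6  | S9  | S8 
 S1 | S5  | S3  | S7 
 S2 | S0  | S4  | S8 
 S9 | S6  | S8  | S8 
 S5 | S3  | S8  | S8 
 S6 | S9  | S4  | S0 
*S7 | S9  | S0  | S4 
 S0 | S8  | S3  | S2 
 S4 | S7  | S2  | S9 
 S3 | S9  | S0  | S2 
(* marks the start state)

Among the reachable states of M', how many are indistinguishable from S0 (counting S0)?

States {S1,S5} cannot be reached from the start state, so discard them.
Initial partition by acceptance: {S0,S3,S6,S7,S8,S9} | {S2,S4}.
Refine {S0,S3,S6,S7,S8,S9} on symbol b: members go to different blocks, giving {S0,S3,S7,S8,S9} and {S6}.
Refine {S0,S3,S7,S8,S9} on symbol a: members go to different blocks, giving {S0,S3,S7} and {S8,S9}.
The partition is now stable with 4 blocks: {S0,S3,S7} | {S2,S4} | {S6} | {S8,S9}.
State S0 belongs to the block {S0,S3,S7}, which has 3 states.

3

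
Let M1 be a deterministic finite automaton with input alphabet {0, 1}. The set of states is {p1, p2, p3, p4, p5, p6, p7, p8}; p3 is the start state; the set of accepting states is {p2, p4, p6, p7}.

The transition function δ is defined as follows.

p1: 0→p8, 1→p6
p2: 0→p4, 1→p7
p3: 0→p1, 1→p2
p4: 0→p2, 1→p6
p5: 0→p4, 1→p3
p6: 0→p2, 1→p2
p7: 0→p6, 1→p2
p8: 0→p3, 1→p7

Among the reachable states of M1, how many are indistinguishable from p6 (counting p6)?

First remove the unreachable states {p5}; 7 states remain.
Initial partition by acceptance: {p2,p4,p6,p7} | {p1,p3,p8}.
Stable partition: {p2,p4,p6,p7} | {p1,p3,p8} — 2 equivalence classes.
State p6 belongs to the block {p2,p4,p6,p7}, which has 4 states.

4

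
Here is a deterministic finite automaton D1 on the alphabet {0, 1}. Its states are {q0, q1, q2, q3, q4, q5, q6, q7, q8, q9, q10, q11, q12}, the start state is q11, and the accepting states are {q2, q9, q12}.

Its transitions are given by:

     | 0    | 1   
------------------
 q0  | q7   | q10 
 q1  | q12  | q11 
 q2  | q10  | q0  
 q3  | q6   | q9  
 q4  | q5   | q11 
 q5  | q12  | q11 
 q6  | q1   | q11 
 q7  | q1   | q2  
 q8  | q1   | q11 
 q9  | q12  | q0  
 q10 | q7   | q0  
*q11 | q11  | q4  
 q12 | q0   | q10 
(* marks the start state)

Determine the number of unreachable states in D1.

4

BFS from q11 reaches {q0, q1, q2, q4, q5, q7, q10, q11, q12}; the 4 state(s) q3, q6, q8, q9 are never visited.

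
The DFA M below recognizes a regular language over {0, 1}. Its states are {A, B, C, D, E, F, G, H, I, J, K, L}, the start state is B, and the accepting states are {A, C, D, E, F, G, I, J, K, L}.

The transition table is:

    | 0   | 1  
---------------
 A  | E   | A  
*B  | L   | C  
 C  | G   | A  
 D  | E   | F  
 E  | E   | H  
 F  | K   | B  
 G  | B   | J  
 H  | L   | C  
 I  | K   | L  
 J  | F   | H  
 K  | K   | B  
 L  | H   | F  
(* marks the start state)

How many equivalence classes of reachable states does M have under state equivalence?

5

First remove the unreachable states {D,I}; 10 states remain.
Start with accepting vs non-accepting: {A,C,E,F,G,J,K,L} | {B,H}.
Split {A,C,E,F,G,J,K,L} by δ(·,0) → {A,C,E,F,J,K} and {G,L}.
Split {A,C,E,F,J,K} by δ(·,0) → {A,E,F,J,K} and {C}.
Refine {A,E,F,J,K} on symbol 1: members go to different blocks, giving {E,F,J,K} and {A}.
The partition is now stable with 5 blocks: {E,F,J,K} | {B,H} | {G,L} | {C} | {A}.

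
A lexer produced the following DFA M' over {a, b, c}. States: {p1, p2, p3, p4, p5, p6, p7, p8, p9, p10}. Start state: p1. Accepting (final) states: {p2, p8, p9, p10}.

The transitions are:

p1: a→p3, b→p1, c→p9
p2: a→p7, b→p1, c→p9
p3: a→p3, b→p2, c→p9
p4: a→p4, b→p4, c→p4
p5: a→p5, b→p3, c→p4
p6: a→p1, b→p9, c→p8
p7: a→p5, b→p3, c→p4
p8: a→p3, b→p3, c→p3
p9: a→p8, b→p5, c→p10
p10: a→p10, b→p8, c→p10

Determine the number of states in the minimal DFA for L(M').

8

Reachable states from the start: {p1,p2,p3,p4,p5,p7,p8,p9,p10}. Unreachable: {p6} — drop them.
P0 = {p2,p8,p9,p10} | {p1,p3,p4,p5,p7}.
Split {p2,p8,p9,p10} by δ(·,a) → {p2,p8} and {p9,p10}.
Split {p2,p8} by δ(·,c) → {p2} and {p8}.
Refine {p1,p3,p4,p5,p7} on symbol b: members go to different blocks, giving {p1,p4,p5,p7} and {p3}.
Refine {p1,p4,p5,p7} on symbol a: members go to different blocks, giving {p4,p5,p7} and {p1}.
Refine {p4,p5,p7} on symbol b: members go to different blocks, giving {p5,p7} and {p4}.
On input a, block {p9,p10} splits into {p9} and {p10}.
The partition is now stable with 8 blocks: {p2} | {p5,p7} | {p9} | {p8} | {p3} | {p1} | {p4} | {p10}.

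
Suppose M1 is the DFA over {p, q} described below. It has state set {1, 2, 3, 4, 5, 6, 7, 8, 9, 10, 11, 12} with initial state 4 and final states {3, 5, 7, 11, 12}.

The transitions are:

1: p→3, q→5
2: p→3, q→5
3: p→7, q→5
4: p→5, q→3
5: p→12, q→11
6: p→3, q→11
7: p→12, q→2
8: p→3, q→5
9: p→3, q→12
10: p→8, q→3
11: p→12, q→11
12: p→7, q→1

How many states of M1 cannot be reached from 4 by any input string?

No path from 4 leads to 6, 8, 9, 10; the other 8 states are all reachable.

4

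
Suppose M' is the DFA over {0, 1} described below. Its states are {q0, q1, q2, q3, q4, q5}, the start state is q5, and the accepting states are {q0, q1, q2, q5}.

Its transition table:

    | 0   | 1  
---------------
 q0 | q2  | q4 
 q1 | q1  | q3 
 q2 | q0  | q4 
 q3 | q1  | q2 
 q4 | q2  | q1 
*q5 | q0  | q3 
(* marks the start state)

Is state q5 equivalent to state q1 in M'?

Initial partition by acceptance: {q0,q1,q2,q5} | {q3,q4}.
No further refinement is possible. Final partition (2 blocks): {q0,q1,q2,q5} | {q3,q4}.
q5 and q1 lie in the same block of the stable partition, so they are equivalent — no string distinguishes them.

Yes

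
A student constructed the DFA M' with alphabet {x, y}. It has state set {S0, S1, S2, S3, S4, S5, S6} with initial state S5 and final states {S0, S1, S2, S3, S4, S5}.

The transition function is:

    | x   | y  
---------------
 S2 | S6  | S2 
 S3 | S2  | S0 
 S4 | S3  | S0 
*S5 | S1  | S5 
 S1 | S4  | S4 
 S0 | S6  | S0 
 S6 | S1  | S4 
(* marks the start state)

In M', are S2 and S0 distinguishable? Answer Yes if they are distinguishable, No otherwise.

No

Every state is reachable, so we keep all 7.
Start with accepting vs non-accepting: {S0,S1,S2,S3,S4,S5} | {S6}.
Split {S0,S1,S2,S3,S4,S5} by δ(·,x) → {S1,S3,S4,S5} and {S0,S2}.
Refine {S1,S3,S4,S5} on symbol x: members go to different blocks, giving {S1,S4,S5} and {S3}.
Split {S1,S4,S5} by δ(·,x) → {S1,S5} and {S4}.
Split {S1,S5} by δ(·,x) → {S1} and {S5}.
Stable partition: {S1} | {S6} | {S0,S2} | {S3} | {S4} | {S5} — 6 equivalence classes.
S2 and S0 lie in the same block of the stable partition, so they are equivalent — no string distinguishes them.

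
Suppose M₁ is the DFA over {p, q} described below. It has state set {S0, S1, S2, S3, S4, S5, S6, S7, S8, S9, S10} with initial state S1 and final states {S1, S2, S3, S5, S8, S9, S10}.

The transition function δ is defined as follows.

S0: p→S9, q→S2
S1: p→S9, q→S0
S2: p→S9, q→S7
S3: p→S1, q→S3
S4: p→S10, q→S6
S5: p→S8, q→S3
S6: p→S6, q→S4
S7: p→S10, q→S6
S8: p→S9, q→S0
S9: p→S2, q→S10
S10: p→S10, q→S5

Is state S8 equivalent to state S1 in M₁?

Yes

Initial partition by acceptance: {S1,S2,S3,S5,S8,S9,S10} | {S0,S4,S6,S7}.
Refine {S1,S2,S3,S5,S8,S9,S10} on symbol q: members go to different blocks, giving {S3,S5,S9,S10} and {S1,S2,S8}.
Split {S3,S5,S9,S10} by δ(·,p) → {S3,S5,S9} and {S10}.
Split {S3,S5,S9} by δ(·,q) → {S3,S5} and {S9}.
Split {S0,S4,S6,S7} by δ(·,p) → {S4,S7} and {S0} and {S6}.
Refine {S1,S2,S8} on symbol q: members go to different blocks, giving {S1,S8} and {S2}.
The partition is now stable with 8 blocks: {S3,S5} | {S4,S7} | {S1,S8} | {S10} | {S9} | {S0} | {S6} | {S2}.
S8 and S1 lie in the same block of the stable partition, so they are equivalent — no string distinguishes them.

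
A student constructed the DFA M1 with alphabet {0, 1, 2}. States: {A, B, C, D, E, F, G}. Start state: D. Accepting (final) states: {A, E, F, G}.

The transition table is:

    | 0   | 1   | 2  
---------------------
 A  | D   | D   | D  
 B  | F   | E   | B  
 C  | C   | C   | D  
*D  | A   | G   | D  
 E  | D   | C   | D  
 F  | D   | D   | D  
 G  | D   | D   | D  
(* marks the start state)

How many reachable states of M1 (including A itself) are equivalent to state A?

Reachable states from the start: {A,D,G}. Unreachable: {B,C,E,F} — drop them.
Start with accepting vs non-accepting: {A,G} | {D}.
The partition is now stable with 2 blocks: {A,G} | {D}.
The equivalence class containing A is {A,G}, of size 2.

2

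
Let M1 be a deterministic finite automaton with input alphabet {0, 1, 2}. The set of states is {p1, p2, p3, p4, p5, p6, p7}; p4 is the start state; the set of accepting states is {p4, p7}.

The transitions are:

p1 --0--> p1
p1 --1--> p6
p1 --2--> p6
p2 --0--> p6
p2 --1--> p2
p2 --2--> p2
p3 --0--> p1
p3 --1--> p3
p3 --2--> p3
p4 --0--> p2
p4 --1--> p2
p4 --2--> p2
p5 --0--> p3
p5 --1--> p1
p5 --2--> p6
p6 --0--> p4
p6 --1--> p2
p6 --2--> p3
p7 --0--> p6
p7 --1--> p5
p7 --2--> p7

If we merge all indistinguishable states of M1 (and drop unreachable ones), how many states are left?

5

First remove the unreachable states {p5,p7}; 5 states remain.
Start with accepting vs non-accepting: {p4} | {p1,p2,p3,p6}.
Split {p1,p2,p3,p6} by δ(·,0) → {p1,p2,p3} and {p6}.
On input 0, block {p1,p2,p3} splits into {p1,p3} and {p2}.
Split {p1,p3} by δ(·,1) → {p1} and {p3}.
No further refinement is possible. Final partition (5 blocks): {p4} | {p1} | {p6} | {p2} | {p3}.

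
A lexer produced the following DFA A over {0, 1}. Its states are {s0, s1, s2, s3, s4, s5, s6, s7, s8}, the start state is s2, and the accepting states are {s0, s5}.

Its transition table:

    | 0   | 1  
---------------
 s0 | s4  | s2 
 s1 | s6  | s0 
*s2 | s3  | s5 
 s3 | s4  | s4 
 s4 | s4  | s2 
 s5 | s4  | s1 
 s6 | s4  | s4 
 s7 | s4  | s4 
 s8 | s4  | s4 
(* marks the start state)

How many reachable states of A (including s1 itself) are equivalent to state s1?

Reachable states from the start: {s0,s1,s2,s3,s4,s5,s6}. Unreachable: {s7,s8} — drop them.
P0 = {s0,s5} | {s1,s2,s3,s4,s6}.
On input 1, block {s1,s2,s3,s4,s6} splits into {s3,s4,s6} and {s1,s2}.
Split {s3,s4,s6} by δ(·,1) → {s3,s6} and {s4}.
Stable partition: {s0,s5} | {s3,s6} | {s1,s2} | {s4} — 4 equivalence classes.
State s1 belongs to the block {s1,s2}, which has 2 states.

2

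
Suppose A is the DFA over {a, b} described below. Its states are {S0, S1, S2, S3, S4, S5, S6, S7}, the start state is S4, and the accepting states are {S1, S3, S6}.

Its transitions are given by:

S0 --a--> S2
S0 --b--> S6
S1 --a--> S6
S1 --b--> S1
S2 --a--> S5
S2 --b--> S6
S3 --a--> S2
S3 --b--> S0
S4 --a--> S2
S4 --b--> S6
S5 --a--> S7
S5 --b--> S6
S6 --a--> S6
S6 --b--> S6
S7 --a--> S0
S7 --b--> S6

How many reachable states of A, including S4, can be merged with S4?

5

States {S1,S3} cannot be reached from the start state, so discard them.
Initial partition by acceptance: {S6} | {S0,S2,S4,S5,S7}.
The partition is now stable with 2 blocks: {S6} | {S0,S2,S4,S5,S7}.
The equivalence class containing S4 is {S0,S2,S4,S5,S7}, of size 5.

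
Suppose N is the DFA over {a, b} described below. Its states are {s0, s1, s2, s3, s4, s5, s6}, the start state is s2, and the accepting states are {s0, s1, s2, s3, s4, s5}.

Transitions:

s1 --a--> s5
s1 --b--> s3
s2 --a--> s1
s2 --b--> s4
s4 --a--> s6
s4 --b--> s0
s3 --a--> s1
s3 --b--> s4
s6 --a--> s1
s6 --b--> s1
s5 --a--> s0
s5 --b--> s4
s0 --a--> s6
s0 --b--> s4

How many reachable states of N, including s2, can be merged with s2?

2

All states are reachable from the start state.
P0 = {s0,s1,s2,s3,s4,s5} | {s6}.
Split {s0,s1,s2,s3,s4,s5} by δ(·,a) → {s1,s2,s3,s5} and {s0,s4}.
Refine {s1,s2,s3,s5} on symbol a: members go to different blocks, giving {s1,s2,s3} and {s5}.
Split {s1,s2,s3} by δ(·,a) → {s2,s3} and {s1}.
No further refinement is possible. Final partition (5 blocks): {s2,s3} | {s6} | {s0,s4} | {s5} | {s1}.
The equivalence class containing s2 is {s2,s3}, of size 2.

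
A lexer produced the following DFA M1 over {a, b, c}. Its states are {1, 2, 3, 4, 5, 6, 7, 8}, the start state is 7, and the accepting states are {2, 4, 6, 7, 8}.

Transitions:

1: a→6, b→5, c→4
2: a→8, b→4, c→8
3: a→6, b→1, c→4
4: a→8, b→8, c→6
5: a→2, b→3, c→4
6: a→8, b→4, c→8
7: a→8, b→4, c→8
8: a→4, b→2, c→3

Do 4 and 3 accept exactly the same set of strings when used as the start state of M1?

Start with accepting vs non-accepting: {2,4,6,7,8} | {1,3,5}.
On input c, block {2,4,6,7,8} splits into {2,4,6,7} and {8}.
Split {2,4,6,7} by δ(·,b) → {2,6,7} and {4}.
The partition is now stable with 4 blocks: {2,6,7} | {1,3,5} | {8} | {4}.
4 and 3 end up in different blocks, so they are distinguishable. For instance, the string 'ε' is accepted from only 4.

No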